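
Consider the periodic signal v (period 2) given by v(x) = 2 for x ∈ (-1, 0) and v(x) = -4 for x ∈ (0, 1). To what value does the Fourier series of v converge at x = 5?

x = 5 differs from x = 1 by 2 full period(s), and the series is 2-periodic.
At x = 1 the one-sided limits are v(1^-) = -4 and v(1^+) = 2.
By Dirichlet's theorem the series converges to their average, [(-4) + (2)]/2 = -1.

-1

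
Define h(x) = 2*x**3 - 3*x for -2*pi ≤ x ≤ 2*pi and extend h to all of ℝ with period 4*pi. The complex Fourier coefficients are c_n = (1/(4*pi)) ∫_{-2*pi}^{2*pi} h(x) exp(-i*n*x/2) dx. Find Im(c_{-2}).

15 - 8*pi**2

Since h is real-valued, Im(c_{-2}) = -(1/(4*pi)) ∫_{-2*pi}^{2*pi} h(x) sin(-x) dx = b_{2}/2.
h is odd and sin(-x) is odd, so the integrand is even: ∫_{-2*pi}^{2*pi} h(x) sin(-x) dx = 2∫_0^{2*pi} h(x) sin(-x) dx.
Integrating by parts three times (tabular method), an antiderivative of (2*x**3 - 3*x) sin(-x) is 2*x**3*cos(x) - 6*x**2*sin(x) - 15*x*cos(x) + 15*sin(x); evaluating from 0 to 2*pi: ∫_{0}^{2*pi} (2*x**3 - 3*x) sin(-x) dx = (-30*pi + 16*pi**3) - (0) = -30*pi + 16*pi**3.
So ∫_{-2*pi}^{2*pi} h(x) sin(-x) dx = -60*pi + 32*pi**3.
Hence Im(c_{-2}) = (-1/(4*pi))·(-60*pi + 32*pi**3) = 15 - 8*pi**2.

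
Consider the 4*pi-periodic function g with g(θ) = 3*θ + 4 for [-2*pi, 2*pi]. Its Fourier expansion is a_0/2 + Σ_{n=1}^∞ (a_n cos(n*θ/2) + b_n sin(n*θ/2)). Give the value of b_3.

4

b_3 = (1/(2*pi)) ∫_{-2*pi}^{2*pi} g(θ) sin(3*θ/2) dθ.
Integrating by parts (boundary term plus one more integral), an antiderivative of (3*θ + 4) sin(3*θ/2) is -2*θ*cos(3*θ/2) + 4*sin(3*θ/2)/3 - 8*cos(3*θ/2)/3; evaluating from -2*pi to 2*pi: ∫_{-2*pi}^{2*pi} (3*θ + 4) sin(3*θ/2) dθ = (8/3 + 4*pi) - (8/3 - 4*pi) = 8*pi.
Hence b_3 = (1/(2*pi))·(8*pi) = 4.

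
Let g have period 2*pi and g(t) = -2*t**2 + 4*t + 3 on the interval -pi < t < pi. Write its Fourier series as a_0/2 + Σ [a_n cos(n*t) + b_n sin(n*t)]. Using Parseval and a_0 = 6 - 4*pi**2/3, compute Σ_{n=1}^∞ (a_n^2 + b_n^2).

32*pi**2*(pi**2 + 15)/45

Parseval: a_0^2/2 + Σ_{n≥1} (a_n^2+b_n^2) = 1/pi ∫_{-pi}^{pi} g(t)^2 dt = 18 + 8*pi**2/3 + 8*pi**4/5.
Subtract a_0^2/2 = 2*(9 - 2*pi**2)**2/9: Σ (a_n^2+b_n^2) = 32*pi**2*(pi**2 + 15)/45.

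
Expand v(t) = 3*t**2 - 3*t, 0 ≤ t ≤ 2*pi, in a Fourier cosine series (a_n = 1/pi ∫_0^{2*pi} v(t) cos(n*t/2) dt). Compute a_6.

a_6 = 1/pi ∫_0^{2*pi} (3*t**2 - 3*t) cos(3*t) dt.
Integrating by parts twice (tabular method), an antiderivative of (3*t**2 - 3*t) cos(3*t) is t**2*sin(3*t) - t*sin(3*t) + 2*t*cos(3*t)/3 - 2*sin(3*t)/9 - cos(3*t)/3; evaluating from 0 to 2*pi: ∫_{0}^{2*pi} (3*t**2 - 3*t) cos(3*t) dt = (-1/3 + 4*pi/3) - (-1/3) = 4*pi/3.
Hence a_6 = (1/pi)·(4*pi/3) = 4/3.

4/3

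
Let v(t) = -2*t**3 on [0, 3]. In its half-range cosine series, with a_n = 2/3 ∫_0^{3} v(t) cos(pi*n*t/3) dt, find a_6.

a_6 = 2/3 ∫_0^{3} (-2*t**3) cos(2*pi*t) dt.
Integrating by parts three times (tabular method), an antiderivative of (-2*t**3) cos(2*pi*t) is -t**3*sin(2*pi*t)/pi - 3*t**2*cos(2*pi*t)/(2*pi**2) + 3*t*sin(2*pi*t)/(2*pi**3) + 3*cos(2*pi*t)/(4*pi**4); evaluating from 0 to 3: ∫_{0}^{3} (-2*t**3) cos(2*pi*t) dt = (3*(1 - 18*pi**2)/(4*pi**4)) - (3/(4*pi**4)) = -27/(2*pi**2).
Hence a_6 = (2/3)·(-27/(2*pi**2)) = -9/pi**2.

-9/pi**2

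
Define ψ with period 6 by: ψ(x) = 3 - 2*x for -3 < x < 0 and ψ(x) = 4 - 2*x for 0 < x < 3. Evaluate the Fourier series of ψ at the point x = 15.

x = 15 differs from x = 3 by 2 full period(s), and the series is 6-periodic.
At x = 3 the one-sided limits are ψ(3^-) = -2 and ψ(3^+) = 9.
By Dirichlet's theorem the series converges to their average, [(-2) + (9)]/2 = 7/2.

7/2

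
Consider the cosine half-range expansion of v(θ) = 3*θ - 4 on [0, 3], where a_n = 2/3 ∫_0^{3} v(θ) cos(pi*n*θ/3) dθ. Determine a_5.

-36/(25*pi**2)

a_5 = 2/3 ∫_0^{3} (3*θ - 4) cos(5*pi*θ/3) dθ.
Integrating by parts (boundary term plus one more integral), an antiderivative of (3*θ - 4) cos(5*pi*θ/3) is 9*θ*sin(5*pi*θ/3)/(5*pi) - 12*sin(5*pi*θ/3)/(5*pi) + 27*cos(5*pi*θ/3)/(25*pi**2); evaluating from 0 to 3: ∫_{0}^{3} (3*θ - 4) cos(5*pi*θ/3) dθ = (-27/(25*pi**2)) - (27/(25*pi**2)) = -54/(25*pi**2).
Hence a_5 = (2/3)·(-54/(25*pi**2)) = -36/(25*pi**2).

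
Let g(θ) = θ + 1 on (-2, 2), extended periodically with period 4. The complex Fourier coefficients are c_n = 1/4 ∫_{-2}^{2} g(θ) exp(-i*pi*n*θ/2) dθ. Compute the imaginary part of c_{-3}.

Since g is real-valued, Im(c_{-3}) = -1/4 ∫_{-2}^{2} g(θ) sin(-3*pi*θ/2) dθ = b_{3}/2.
Integrating by parts (boundary term plus one more integral), an antiderivative of (θ + 1) sin(-3*pi*θ/2) is 2*θ*cos(3*pi*θ/2)/(3*pi) - 4*sin(3*pi*θ/2)/(9*pi**2) + 2*cos(3*pi*θ/2)/(3*pi); evaluating from -2 to 2: ∫_{-2}^{2} (θ + 1) sin(-3*pi*θ/2) dθ = (-2/pi) - (2/(3*pi)) = -8/(3*pi).
Hence Im(c_{-3}) = (-1/4)·(-8/(3*pi)) = 2/(3*pi).

2/(3*pi)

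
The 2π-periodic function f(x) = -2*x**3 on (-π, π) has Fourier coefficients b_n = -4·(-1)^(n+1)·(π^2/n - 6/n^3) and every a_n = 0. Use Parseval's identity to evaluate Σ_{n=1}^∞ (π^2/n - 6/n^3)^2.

pi**6/14

Parseval: Σ b_n^2 = (1/π) ∫_{-π}^{π} f(x)^2 dx = 8*pi**6/7.
b_n^2 = 16·(π^2/n - 6/n^3)^2, so the sum equals (8*pi**6/7)/16 = pi**6/14.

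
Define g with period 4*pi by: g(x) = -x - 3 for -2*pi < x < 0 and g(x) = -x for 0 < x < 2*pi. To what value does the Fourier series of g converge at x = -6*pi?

-3/2

x = -6*pi differs from x = 2*pi by -2 full period(s), and the series is 4*pi-periodic.
At x = 2*pi the one-sided limits are g(2*pi^-) = -2*pi and g(2*pi^+) = -3 + 2*pi.
By Dirichlet's theorem the series converges to their average, [(-2*pi) + (-3 + 2*pi)]/2 = -3/2.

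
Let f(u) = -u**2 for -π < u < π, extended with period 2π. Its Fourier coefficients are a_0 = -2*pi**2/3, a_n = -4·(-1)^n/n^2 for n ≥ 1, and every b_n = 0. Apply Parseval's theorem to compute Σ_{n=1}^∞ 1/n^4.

pi**4/90

Parseval: a_0^2/2 + Σ a_n^2 = (1/π) ∫_{-π}^{π} f(u)^2 du = 2*pi**4/5.
Subtract a_0^2/2 = 2*pi**4/9: Σ a_n^2 = 8*pi**4/45.
Since a_n^2 = 16/n^4, Σ 1/n^4 = pi**4/90.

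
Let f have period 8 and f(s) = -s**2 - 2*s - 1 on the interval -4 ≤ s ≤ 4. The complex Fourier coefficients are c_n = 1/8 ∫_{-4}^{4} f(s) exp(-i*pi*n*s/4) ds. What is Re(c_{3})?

32/(9*pi**2)

Since f is real-valued, Re(c_{3}) = 1/8 ∫_{-4}^{4} f(s) cos(3*pi*s/4) ds = a_{3}/2.
Integrating by parts twice (tabular method), an antiderivative of (-s**2 - 2*s - 1) cos(3*pi*s/4) is -4*s**2*sin(3*pi*s/4)/(3*pi) - 8*s*sin(3*pi*s/4)/(3*pi) - 32*s*cos(3*pi*s/4)/(9*pi**2) - 4*sin(3*pi*s/4)/(3*pi) + 128*sin(3*pi*s/4)/(27*pi**3) - 32*cos(3*pi*s/4)/(9*pi**2); evaluating from -4 to 4: ∫_{-4}^{4} (-s**2 - 2*s - 1) cos(3*pi*s/4) ds = (160/(9*pi**2)) - (-32/(3*pi**2)) = 256/(9*pi**2).
Hence Re(c_{3}) = (1/8)·(256/(9*pi**2)) = 32/(9*pi**2).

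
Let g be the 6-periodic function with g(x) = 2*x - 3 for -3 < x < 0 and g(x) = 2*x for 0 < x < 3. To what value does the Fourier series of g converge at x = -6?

x = -6 differs from x = 0 by -1 full period(s), and the series is 6-periodic.
At x = 0 the one-sided limits are g(0^-) = -3 and g(0^+) = 0.
By Dirichlet's theorem the series converges to their average, [(-3) + (0)]/2 = -3/2.

-3/2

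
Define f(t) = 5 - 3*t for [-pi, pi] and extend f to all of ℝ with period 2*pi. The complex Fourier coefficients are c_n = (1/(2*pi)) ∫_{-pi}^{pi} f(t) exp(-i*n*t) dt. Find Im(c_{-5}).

-3/5

Since f is real-valued, Im(c_{-5}) = -(1/(2*pi)) ∫_{-pi}^{pi} f(t) sin(-5*t) dt = b_{5}/2.
Integrating by parts (boundary term plus one more integral), an antiderivative of (5 - 3*t) sin(-5*t) is -3*t*cos(5*t)/5 + 3*sin(5*t)/25 + cos(5*t); evaluating from -pi to pi: ∫_{-pi}^{pi} (5 - 3*t) sin(-5*t) dt = (-1 + 3*pi/5) - (-3*pi/5 - 1) = 6*pi/5.
Hence Im(c_{-5}) = (-1/(2*pi))·(6*pi/5) = -3/5.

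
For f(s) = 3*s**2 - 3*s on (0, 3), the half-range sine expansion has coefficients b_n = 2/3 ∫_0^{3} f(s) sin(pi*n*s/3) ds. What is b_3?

-8/pi**3 + 12/pi

b_3 = 2/3 ∫_0^{3} (3*s**2 - 3*s) sin(pi*s) ds.
Integrating by parts twice (tabular method), an antiderivative of (3*s**2 - 3*s) sin(pi*s) is -3*s**2*cos(pi*s)/pi + 6*s*sin(pi*s)/pi**2 + 3*s*cos(pi*s)/pi - 3*sin(pi*s)/pi**2 + 6*cos(pi*s)/pi**3; evaluating from 0 to 3: ∫_{0}^{3} (3*s**2 - 3*s) sin(pi*s) ds = (-6/pi**3 + 18/pi) - (6/pi**3) = -12/pi**3 + 18/pi.
Hence b_3 = (2/3)·(-12/pi**3 + 18/pi) = -8/pi**3 + 12/pi.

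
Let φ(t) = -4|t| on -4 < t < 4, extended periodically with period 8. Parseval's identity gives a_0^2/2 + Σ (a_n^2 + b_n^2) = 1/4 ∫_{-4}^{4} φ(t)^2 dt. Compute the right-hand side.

512/3

1/4 ∫_{-4}^{4} φ(t)^2 dt = 1/4 · (2048/3) = 512/3.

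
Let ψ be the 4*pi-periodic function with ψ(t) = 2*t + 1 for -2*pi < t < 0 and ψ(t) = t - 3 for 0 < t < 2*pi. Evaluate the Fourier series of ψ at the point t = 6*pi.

t = 6*pi differs from t = 2*pi by 1 full period(s), and the series is 4*pi-periodic.
At t = 2*pi the one-sided limits are ψ(2*pi^-) = -3 + 2*pi and ψ(2*pi^+) = 1 - 4*pi.
By Dirichlet's theorem the series converges to their average, [(-3 + 2*pi) + (1 - 4*pi)]/2 = -pi - 1.

-pi - 1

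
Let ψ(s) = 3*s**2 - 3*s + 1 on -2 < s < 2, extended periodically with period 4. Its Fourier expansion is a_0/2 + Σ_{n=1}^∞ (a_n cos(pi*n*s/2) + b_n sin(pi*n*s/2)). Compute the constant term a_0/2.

a_0 = 1/2 ∫_{-2}^{2} ψ(s) ds = 1/2 · (20) = 10.
So the constant term a_0/2 = 5.

5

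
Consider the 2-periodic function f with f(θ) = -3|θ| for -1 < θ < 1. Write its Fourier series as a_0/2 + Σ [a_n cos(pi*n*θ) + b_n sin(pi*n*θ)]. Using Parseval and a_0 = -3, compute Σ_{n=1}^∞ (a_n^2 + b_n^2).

3/2

Parseval: a_0^2/2 + Σ_{n≥1} (a_n^2+b_n^2) = ∫_{-1}^{1} f(θ)^2 dθ = 6.
Subtract a_0^2/2 = 9/2: Σ (a_n^2+b_n^2) = 3/2.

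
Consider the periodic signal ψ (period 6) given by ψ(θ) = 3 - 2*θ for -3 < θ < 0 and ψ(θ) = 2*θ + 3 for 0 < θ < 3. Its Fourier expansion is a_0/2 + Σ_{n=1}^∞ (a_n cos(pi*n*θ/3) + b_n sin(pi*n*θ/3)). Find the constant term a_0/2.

a_0 = 1/3 ∫_{-3}^{3} ψ(θ) dθ = 1/3 · (36) = 12.
So the constant term a_0/2 = 6.

6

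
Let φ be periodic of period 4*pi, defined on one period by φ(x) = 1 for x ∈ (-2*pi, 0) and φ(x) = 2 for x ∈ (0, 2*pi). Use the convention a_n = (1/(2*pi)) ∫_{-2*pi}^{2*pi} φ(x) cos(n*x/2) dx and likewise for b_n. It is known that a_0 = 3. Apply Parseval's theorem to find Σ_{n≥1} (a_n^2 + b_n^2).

Parseval: a_0^2/2 + Σ_{n≥1} (a_n^2+b_n^2) = (1/(2*pi)) ∫_{-2*pi}^{2*pi} φ(x)^2 dx = 5.
Subtract a_0^2/2 = 9/2: Σ (a_n^2+b_n^2) = 1/2.

1/2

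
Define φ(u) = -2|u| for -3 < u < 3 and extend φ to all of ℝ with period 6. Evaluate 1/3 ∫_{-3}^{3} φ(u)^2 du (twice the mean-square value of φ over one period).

24

1/3 ∫_{-3}^{3} φ(u)^2 du = 1/3 · (72) = 24.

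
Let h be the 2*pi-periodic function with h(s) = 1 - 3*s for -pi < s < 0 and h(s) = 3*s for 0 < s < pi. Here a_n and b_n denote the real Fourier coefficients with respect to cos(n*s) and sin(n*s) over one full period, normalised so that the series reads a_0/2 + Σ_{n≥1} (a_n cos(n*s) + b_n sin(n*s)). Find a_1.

a_1 = 1/pi ∫_{-pi}^{pi} h(s) cos(s) ds.
Split the integral at the breakpoints.
Integrating by parts (boundary term plus one more integral), an antiderivative of (1 - 3*s) cos(s) is -3*s*sin(s) + sin(s) - 3*cos(s); evaluating from -pi to 0: ∫_{-pi}^{0} (1 - 3*s) cos(s) ds = (-3) - (3) = -6.
Integrating by parts (boundary term plus one more integral), an antiderivative of (3*s) cos(s) is 3*s*sin(s) + 3*cos(s); evaluating from 0 to pi: ∫_{0}^{pi} (3*s) cos(s) ds = (-3) - (3) = -6.
Summing the pieces and multiplying by (1/pi) gives a_1 = -12/pi.

-12/pi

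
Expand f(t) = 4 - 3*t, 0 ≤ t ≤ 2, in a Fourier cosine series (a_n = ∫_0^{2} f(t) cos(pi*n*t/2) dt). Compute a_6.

0

a_6 = ∫_0^{2} (4 - 3*t) cos(3*pi*t) dt.
Integrating by parts (boundary term plus one more integral), an antiderivative of (4 - 3*t) cos(3*pi*t) is -t*sin(3*pi*t)/pi + 4*sin(3*pi*t)/(3*pi) - cos(3*pi*t)/(3*pi**2); evaluating from 0 to 2: ∫_{0}^{2} (4 - 3*t) cos(3*pi*t) dt = (-1/(3*pi**2)) - (-1/(3*pi**2)) = 0.
Hence a_6 = 0.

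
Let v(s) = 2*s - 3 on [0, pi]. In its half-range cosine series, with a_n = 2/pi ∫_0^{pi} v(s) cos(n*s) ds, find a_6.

0

a_6 = 2/pi ∫_0^{pi} (2*s - 3) cos(6*s) ds.
Integrating by parts (boundary term plus one more integral), an antiderivative of (2*s - 3) cos(6*s) is s*sin(6*s)/3 - sin(6*s)/2 + cos(6*s)/18; evaluating from 0 to pi: ∫_{0}^{pi} (2*s - 3) cos(6*s) ds = (1/18) - (1/18) = 0.
Hence a_6 = (2/pi)·(0) = 0.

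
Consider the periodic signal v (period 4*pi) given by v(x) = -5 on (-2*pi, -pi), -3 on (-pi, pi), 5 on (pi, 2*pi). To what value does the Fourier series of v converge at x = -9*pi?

x = -9*pi differs from x = -pi by -2 full period(s), and the series is 4*pi-periodic.
At x = -pi the one-sided limits are v(-pi^-) = -5 and v(-pi^+) = -3.
By Dirichlet's theorem the series converges to their average, [(-5) + (-3)]/2 = -4.

-4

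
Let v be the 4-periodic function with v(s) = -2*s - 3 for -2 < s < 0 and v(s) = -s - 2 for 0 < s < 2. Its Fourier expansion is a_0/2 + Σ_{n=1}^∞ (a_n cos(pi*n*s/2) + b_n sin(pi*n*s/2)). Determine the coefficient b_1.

-4/pi

b_1 = 1/2 ∫_{-2}^{2} v(s) sin(pi*s/2) ds.
Split the integral at the breakpoints.
Integrating by parts (boundary term plus one more integral), an antiderivative of (-2*s - 3) sin(pi*s/2) is 4*s*cos(pi*s/2)/pi - 8*sin(pi*s/2)/pi**2 + 6*cos(pi*s/2)/pi; evaluating from -2 to 0: ∫_{-2}^{0} (-2*s - 3) sin(pi*s/2) ds = (6/pi) - (2/pi) = 4/pi.
Integrating by parts (boundary term plus one more integral), an antiderivative of (-s - 2) sin(pi*s/2) is 2*s*cos(pi*s/2)/pi - 4*sin(pi*s/2)/pi**2 + 4*cos(pi*s/2)/pi; evaluating from 0 to 2: ∫_{0}^{2} (-s - 2) sin(pi*s/2) ds = (-8/pi) - (4/pi) = -12/pi.
Summing the pieces and multiplying by (1/2) gives b_1 = -4/pi.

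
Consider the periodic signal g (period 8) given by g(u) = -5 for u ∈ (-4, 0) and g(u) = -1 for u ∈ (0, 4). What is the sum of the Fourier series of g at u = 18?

-1

u = 18 differs from u = 2 by 2 full period(s), and the series is 8-periodic.
g is continuous at u = 2 with value -1, so the series converges to -1 there.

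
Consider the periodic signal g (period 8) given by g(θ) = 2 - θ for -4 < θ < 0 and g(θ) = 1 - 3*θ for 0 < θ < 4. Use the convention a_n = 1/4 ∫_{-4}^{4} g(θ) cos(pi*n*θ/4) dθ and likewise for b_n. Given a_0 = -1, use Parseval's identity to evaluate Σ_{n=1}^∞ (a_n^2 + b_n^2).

323/6

Parseval: a_0^2/2 + Σ_{n≥1} (a_n^2+b_n^2) = 1/4 ∫_{-4}^{4} g(θ)^2 dθ = 163/3.
Subtract a_0^2/2 = 1/2: Σ (a_n^2+b_n^2) = 323/6.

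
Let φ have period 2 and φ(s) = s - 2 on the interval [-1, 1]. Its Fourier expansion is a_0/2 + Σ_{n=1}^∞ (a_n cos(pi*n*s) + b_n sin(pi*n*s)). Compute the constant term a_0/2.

-2

a_0 = ∫_{-1}^{1} φ(s) ds = -4.
So the constant term a_0/2 = -2.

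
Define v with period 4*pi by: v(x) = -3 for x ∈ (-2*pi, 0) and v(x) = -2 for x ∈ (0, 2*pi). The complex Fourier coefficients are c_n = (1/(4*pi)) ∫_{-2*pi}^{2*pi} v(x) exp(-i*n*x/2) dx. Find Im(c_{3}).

-1/(3*pi)

Since v is real-valued, Im(c_{3}) = -(1/(4*pi)) ∫_{-2*pi}^{2*pi} v(x) sin(3*x/2) dx = -b_{3}/2.
Split the integral at the breakpoints.
Directly, an antiderivative of (-3) sin(3*x/2) is 2*cos(3*x/2); evaluating from -2*pi to 0: ∫_{-2*pi}^{0} (-3) sin(3*x/2) dx = (2) - (-2) = 4.
Directly, an antiderivative of (-2) sin(3*x/2) is 4*cos(3*x/2)/3; evaluating from 0 to 2*pi: ∫_{0}^{2*pi} (-2) sin(3*x/2) dx = (-4/3) - (4/3) = -8/3.
So ∫_{-2*pi}^{2*pi} v(x) sin(3*x/2) dx = 4/3.
Hence Im(c_{3}) = (-1/(4*pi))·(4/3) = -1/(3*pi).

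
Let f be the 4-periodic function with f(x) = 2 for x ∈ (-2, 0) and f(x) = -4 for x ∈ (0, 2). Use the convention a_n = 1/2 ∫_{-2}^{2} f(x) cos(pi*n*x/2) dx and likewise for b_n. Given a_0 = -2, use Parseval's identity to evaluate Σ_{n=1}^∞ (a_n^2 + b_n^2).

Parseval: a_0^2/2 + Σ_{n≥1} (a_n^2+b_n^2) = 1/2 ∫_{-2}^{2} f(x)^2 dx = 20.
Subtract a_0^2/2 = 2: Σ (a_n^2+b_n^2) = 18.

18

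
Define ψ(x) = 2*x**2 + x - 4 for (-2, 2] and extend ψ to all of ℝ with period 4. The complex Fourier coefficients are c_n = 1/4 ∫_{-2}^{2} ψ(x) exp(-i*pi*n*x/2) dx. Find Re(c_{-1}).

-16/pi**2

Since ψ is real-valued, Re(c_{-1}) = 1/4 ∫_{-2}^{2} ψ(x) cos(-pi*x/2) dx = a_{1}/2.
Integrating by parts twice (tabular method), an antiderivative of (2*x**2 + x - 4) cos(-pi*x/2) is 4*x**2*sin(pi*x/2)/pi + 2*x*sin(pi*x/2)/pi + 16*x*cos(pi*x/2)/pi**2 - 8*sin(pi*x/2)/pi - 32*sin(pi*x/2)/pi**3 + 4*cos(pi*x/2)/pi**2; evaluating from -2 to 2: ∫_{-2}^{2} (2*x**2 + x - 4) cos(-pi*x/2) dx = (-36/pi**2) - (28/pi**2) = -64/pi**2.
Hence Re(c_{-1}) = (1/4)·(-64/pi**2) = -16/pi**2.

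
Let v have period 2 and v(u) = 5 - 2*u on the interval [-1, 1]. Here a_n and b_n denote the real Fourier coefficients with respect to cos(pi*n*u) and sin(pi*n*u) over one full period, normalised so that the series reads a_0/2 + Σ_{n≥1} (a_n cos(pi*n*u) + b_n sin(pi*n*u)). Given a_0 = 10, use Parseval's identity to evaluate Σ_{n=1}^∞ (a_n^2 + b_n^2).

8/3

Parseval: a_0^2/2 + Σ_{n≥1} (a_n^2+b_n^2) = ∫_{-1}^{1} v(u)^2 du = 158/3.
Subtract a_0^2/2 = 50: Σ (a_n^2+b_n^2) = 8/3.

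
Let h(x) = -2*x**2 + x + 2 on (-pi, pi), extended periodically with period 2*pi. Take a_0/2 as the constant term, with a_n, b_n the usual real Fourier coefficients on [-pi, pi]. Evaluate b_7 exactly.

2/7

b_7 = 1/pi ∫_{-pi}^{pi} h(x) sin(7*x) dx.
Integrating by parts twice (tabular method), an antiderivative of (-2*x**2 + x + 2) sin(7*x) is 2*x**2*cos(7*x)/7 - 4*x*sin(7*x)/49 - x*cos(7*x)/7 + sin(7*x)/49 - 102*cos(7*x)/343; evaluating from -pi to pi: ∫_{-pi}^{pi} (-2*x**2 + x + 2) sin(7*x) dx = (-2*pi**2/7 + 102/343 + pi/7) - (-2*pi**2/7 - pi/7 + 102/343) = 2*pi/7.
Hence b_7 = (1/pi)·(2*pi/7) = 2/7.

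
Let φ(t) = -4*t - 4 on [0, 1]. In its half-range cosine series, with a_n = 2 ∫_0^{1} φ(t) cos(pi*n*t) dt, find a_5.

16/(25*pi**2)

a_5 = 2 ∫_0^{1} (-4*t - 4) cos(5*pi*t) dt.
Integrating by parts (boundary term plus one more integral), an antiderivative of (-4*t - 4) cos(5*pi*t) is -4*t*sin(5*pi*t)/(5*pi) - 4*sin(5*pi*t)/(5*pi) - 4*cos(5*pi*t)/(25*pi**2); evaluating from 0 to 1: ∫_{0}^{1} (-4*t - 4) cos(5*pi*t) dt = (4/(25*pi**2)) - (-4/(25*pi**2)) = 8/(25*pi**2).
Hence a_5 = 2·(8/(25*pi**2)) = 16/(25*pi**2).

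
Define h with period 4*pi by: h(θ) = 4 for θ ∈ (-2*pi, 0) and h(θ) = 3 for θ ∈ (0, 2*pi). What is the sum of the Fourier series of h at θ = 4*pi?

θ = 4*pi differs from θ = 0 by 1 full period(s), and the series is 4*pi-periodic.
At θ = 0 the one-sided limits are h(0^-) = 4 and h(0^+) = 3.
By Dirichlet's theorem the series converges to their average, [(4) + (3)]/2 = 7/2.

7/2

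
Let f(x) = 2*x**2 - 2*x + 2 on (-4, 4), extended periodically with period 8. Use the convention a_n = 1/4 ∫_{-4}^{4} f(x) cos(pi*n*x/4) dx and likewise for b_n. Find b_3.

-16/(3*pi)

b_3 = 1/4 ∫_{-4}^{4} f(x) sin(3*pi*x/4) dx.
Integrating by parts twice (tabular method), an antiderivative of (2*x**2 - 2*x + 2) sin(3*pi*x/4) is -8*x**2*cos(3*pi*x/4)/(3*pi) + 64*x*sin(3*pi*x/4)/(9*pi**2) + 8*x*cos(3*pi*x/4)/(3*pi) - 32*sin(3*pi*x/4)/(9*pi**2) - 8*cos(3*pi*x/4)/(3*pi) + 256*cos(3*pi*x/4)/(27*pi**3); evaluating from -4 to 4: ∫_{-4}^{4} (2*x**2 - 2*x + 2) sin(3*pi*x/4) dx = (8*(-32 + 117*pi**2)/(27*pi**3)) - (-256/(27*pi**3) + 56/pi) = -64/(3*pi).
Hence b_3 = (1/4)·(-64/(3*pi)) = -16/(3*pi).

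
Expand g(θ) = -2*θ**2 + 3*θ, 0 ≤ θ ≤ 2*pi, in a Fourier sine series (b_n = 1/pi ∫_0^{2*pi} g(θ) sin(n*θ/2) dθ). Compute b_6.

-2 + 8*pi/3

b_6 = 1/pi ∫_0^{2*pi} (-2*θ**2 + 3*θ) sin(3*θ) dθ.
Integrating by parts twice (tabular method), an antiderivative of (-2*θ**2 + 3*θ) sin(3*θ) is 2*θ**2*cos(3*θ)/3 - 4*θ*sin(3*θ)/9 - θ*cos(3*θ) + sin(3*θ)/3 - 4*cos(3*θ)/27; evaluating from 0 to 2*pi: ∫_{0}^{2*pi} (-2*θ**2 + 3*θ) sin(3*θ) dθ = (-2*pi - 4/27 + 8*pi**2/3) - (-4/27) = 2*pi*(-3 + 4*pi)/3.
Hence b_6 = (1/pi)·(2*pi*(-3 + 4*pi)/3) = -2 + 8*pi/3.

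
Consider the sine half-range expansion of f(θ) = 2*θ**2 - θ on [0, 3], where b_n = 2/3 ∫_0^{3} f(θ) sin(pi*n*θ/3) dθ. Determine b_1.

b_1 = 2/3 ∫_0^{3} (2*θ**2 - θ) sin(pi*θ/3) dθ.
Integrating by parts twice (tabular method), an antiderivative of (2*θ**2 - θ) sin(pi*θ/3) is -6*θ**2*cos(pi*θ/3)/pi + 36*θ*sin(pi*θ/3)/pi**2 + 3*θ*cos(pi*θ/3)/pi - 9*sin(pi*θ/3)/pi**2 + 108*cos(pi*θ/3)/pi**3; evaluating from 0 to 3: ∫_{0}^{3} (2*θ**2 - θ) sin(pi*θ/3) dθ = (-108/pi**3 + 45/pi) - (108/pi**3) = -216/pi**3 + 45/pi.
Hence b_1 = (2/3)·(-216/pi**3 + 45/pi) = -144/pi**3 + 30/pi.

-144/pi**3 + 30/pi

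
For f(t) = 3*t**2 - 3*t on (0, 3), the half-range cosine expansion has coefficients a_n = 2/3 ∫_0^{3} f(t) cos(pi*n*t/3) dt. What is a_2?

27/pi**2

a_2 = 2/3 ∫_0^{3} (3*t**2 - 3*t) cos(2*pi*t/3) dt.
Integrating by parts twice (tabular method), an antiderivative of (3*t**2 - 3*t) cos(2*pi*t/3) is 9*t**2*sin(2*pi*t/3)/(2*pi) - 9*t*sin(2*pi*t/3)/(2*pi) + 27*t*cos(2*pi*t/3)/(2*pi**2) - 81*sin(2*pi*t/3)/(4*pi**3) - 27*cos(2*pi*t/3)/(4*pi**2); evaluating from 0 to 3: ∫_{0}^{3} (3*t**2 - 3*t) cos(2*pi*t/3) dt = (135/(4*pi**2)) - (-27/(4*pi**2)) = 81/(2*pi**2).
Hence a_2 = (2/3)·(81/(2*pi**2)) = 27/pi**2.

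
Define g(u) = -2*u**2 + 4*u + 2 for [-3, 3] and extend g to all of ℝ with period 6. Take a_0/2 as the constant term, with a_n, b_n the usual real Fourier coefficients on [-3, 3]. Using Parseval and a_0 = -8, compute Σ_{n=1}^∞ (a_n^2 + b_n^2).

Parseval: a_0^2/2 + Σ_{n≥1} (a_n^2+b_n^2) = 1/3 ∫_{-3}^{3} g(u)^2 du = 928/5.
Subtract a_0^2/2 = 32: Σ (a_n^2+b_n^2) = 768/5.

768/5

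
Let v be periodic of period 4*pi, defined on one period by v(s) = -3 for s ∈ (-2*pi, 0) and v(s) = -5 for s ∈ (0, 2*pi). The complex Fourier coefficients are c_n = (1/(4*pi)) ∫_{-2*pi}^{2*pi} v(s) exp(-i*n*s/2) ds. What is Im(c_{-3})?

-2/(3*pi)

Since v is real-valued, Im(c_{-3}) = -(1/(4*pi)) ∫_{-2*pi}^{2*pi} v(s) sin(-3*s/2) ds = b_{3}/2.
Split the integral at the breakpoints.
Directly, an antiderivative of (-3) sin(-3*s/2) is -2*cos(3*s/2); evaluating from -2*pi to 0: ∫_{-2*pi}^{0} (-3) sin(-3*s/2) ds = (-2) - (2) = -4.
Directly, an antiderivative of (-5) sin(-3*s/2) is -10*cos(3*s/2)/3; evaluating from 0 to 2*pi: ∫_{0}^{2*pi} (-5) sin(-3*s/2) ds = (10/3) - (-10/3) = 20/3.
So ∫_{-2*pi}^{2*pi} v(s) sin(-3*s/2) ds = 8/3.
Hence Im(c_{-3}) = (-1/(4*pi))·(8/3) = -2/(3*pi).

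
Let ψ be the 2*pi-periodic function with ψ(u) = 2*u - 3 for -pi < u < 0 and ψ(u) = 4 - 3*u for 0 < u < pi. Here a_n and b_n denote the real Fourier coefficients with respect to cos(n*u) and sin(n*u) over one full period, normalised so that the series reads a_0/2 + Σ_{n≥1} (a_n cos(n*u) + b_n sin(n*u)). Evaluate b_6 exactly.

b_6 = 1/pi ∫_{-pi}^{pi} ψ(u) sin(6*u) du.
Split the integral at the breakpoints.
Integrating by parts (boundary term plus one more integral), an antiderivative of (2*u - 3) sin(6*u) is -u*cos(6*u)/3 + sin(6*u)/18 + cos(6*u)/2; evaluating from -pi to 0: ∫_{-pi}^{0} (2*u - 3) sin(6*u) du = (1/2) - (1/2 + pi/3) = -pi/3.
Integrating by parts (boundary term plus one more integral), an antiderivative of (4 - 3*u) sin(6*u) is u*cos(6*u)/2 - sin(6*u)/12 - 2*cos(6*u)/3; evaluating from 0 to pi: ∫_{0}^{pi} (4 - 3*u) sin(6*u) du = (-2/3 + pi/2) - (-2/3) = pi/2.
Summing the pieces and multiplying by (1/pi) gives b_6 = 1/6.

1/6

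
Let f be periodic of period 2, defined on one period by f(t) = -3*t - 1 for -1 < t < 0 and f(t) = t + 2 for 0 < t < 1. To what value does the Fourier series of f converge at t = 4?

1/2

t = 4 differs from t = 0 by 2 full period(s), and the series is 2-periodic.
At t = 0 the one-sided limits are f(0^-) = -1 and f(0^+) = 2.
By Dirichlet's theorem the series converges to their average, [(-1) + (2)]/2 = 1/2.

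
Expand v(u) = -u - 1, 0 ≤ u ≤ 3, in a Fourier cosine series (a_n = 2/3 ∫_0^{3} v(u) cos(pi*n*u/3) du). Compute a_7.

a_7 = 2/3 ∫_0^{3} (-u - 1) cos(7*pi*u/3) du.
Integrating by parts (boundary term plus one more integral), an antiderivative of (-u - 1) cos(7*pi*u/3) is -3*u*sin(7*pi*u/3)/(7*pi) - 3*sin(7*pi*u/3)/(7*pi) - 9*cos(7*pi*u/3)/(49*pi**2); evaluating from 0 to 3: ∫_{0}^{3} (-u - 1) cos(7*pi*u/3) du = (9/(49*pi**2)) - (-9/(49*pi**2)) = 18/(49*pi**2).
Hence a_7 = (2/3)·(18/(49*pi**2)) = 12/(49*pi**2).

12/(49*pi**2)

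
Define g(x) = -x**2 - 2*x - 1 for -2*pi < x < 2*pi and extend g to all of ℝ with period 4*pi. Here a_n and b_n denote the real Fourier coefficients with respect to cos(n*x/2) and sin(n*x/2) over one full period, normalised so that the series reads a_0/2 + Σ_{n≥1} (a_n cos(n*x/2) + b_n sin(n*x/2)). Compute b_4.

2

b_4 = (1/(2*pi)) ∫_{-2*pi}^{2*pi} g(x) sin(2*x) dx.
Integrating by parts twice (tabular method), an antiderivative of (-x**2 - 2*x - 1) sin(2*x) is x**2*cos(2*x)/2 - x*sin(2*x)/2 + x*cos(2*x) - sin(2*x)/2 + cos(2*x)/4; evaluating from -2*pi to 2*pi: ∫_{-2*pi}^{2*pi} (-x**2 - 2*x - 1) sin(2*x) dx = (1/4 + 2*pi + 2*pi**2) - (-2*pi + 1/4 + 2*pi**2) = 4*pi.
Hence b_4 = (1/(2*pi))·(4*pi) = 2.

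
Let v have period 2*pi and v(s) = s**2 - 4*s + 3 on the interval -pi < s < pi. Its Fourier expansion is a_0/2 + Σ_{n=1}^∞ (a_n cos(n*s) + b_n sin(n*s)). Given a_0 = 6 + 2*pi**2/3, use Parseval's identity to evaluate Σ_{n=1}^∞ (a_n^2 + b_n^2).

Parseval: a_0^2/2 + Σ_{n≥1} (a_n^2+b_n^2) = 1/pi ∫_{-pi}^{pi} v(s)^2 ds = 18 + 2*pi**4/5 + 44*pi**2/3.
Subtract a_0^2/2 = 2*(9 + pi**2)**2/9: Σ (a_n^2+b_n^2) = 8*pi**2*(pi**2 + 60)/45.

8*pi**2*(pi**2 + 60)/45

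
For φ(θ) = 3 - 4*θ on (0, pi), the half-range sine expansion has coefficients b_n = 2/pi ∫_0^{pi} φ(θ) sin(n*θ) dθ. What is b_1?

-8 + 12/pi

b_1 = 2/pi ∫_0^{pi} (3 - 4*θ) sin(θ) dθ.
Integrating by parts (boundary term plus one more integral), an antiderivative of (3 - 4*θ) sin(θ) is 4*θ*cos(θ) - 4*sin(θ) - 3*cos(θ); evaluating from 0 to pi: ∫_{0}^{pi} (3 - 4*θ) sin(θ) dθ = (3 - 4*pi) - (-3) = 6 - 4*pi.
Hence b_1 = (2/pi)·(6 - 4*pi) = -8 + 12/pi.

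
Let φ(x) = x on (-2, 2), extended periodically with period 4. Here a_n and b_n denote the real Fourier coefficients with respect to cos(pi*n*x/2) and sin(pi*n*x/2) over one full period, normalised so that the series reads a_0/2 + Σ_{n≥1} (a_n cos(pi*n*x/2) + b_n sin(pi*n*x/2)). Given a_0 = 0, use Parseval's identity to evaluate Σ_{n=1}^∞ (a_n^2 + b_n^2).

8/3

Parseval: a_0^2/2 + Σ_{n≥1} (a_n^2+b_n^2) = 1/2 ∫_{-2}^{2} φ(x)^2 dx = 8/3.
Subtract a_0^2/2 = 0: Σ (a_n^2+b_n^2) = 8/3.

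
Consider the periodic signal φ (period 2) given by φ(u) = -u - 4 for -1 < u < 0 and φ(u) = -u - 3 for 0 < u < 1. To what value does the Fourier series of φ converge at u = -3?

-7/2

u = -3 differs from u = 1 by -2 full period(s), and the series is 2-periodic.
At u = 1 the one-sided limits are φ(1^-) = -4 and φ(1^+) = -3.
By Dirichlet's theorem the series converges to their average, [(-4) + (-3)]/2 = -7/2.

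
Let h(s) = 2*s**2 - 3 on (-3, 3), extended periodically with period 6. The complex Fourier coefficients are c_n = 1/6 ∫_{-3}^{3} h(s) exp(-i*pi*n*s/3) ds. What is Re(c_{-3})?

-4/pi**2

Since h is real-valued, Re(c_{-3}) = 1/6 ∫_{-3}^{3} h(s) cos(-pi*s) ds = a_{3}/2.
h is even and cos(-pi*s) is even, so the integrand is even: ∫_{-3}^{3} h(s) cos(-pi*s) ds = 2∫_0^{3} h(s) cos(-pi*s) ds.
Integrating by parts twice (tabular method), an antiderivative of (2*s**2 - 3) cos(-pi*s) is 2*s**2*sin(pi*s)/pi + 4*s*cos(pi*s)/pi**2 - 3*sin(pi*s)/pi - 4*sin(pi*s)/pi**3; evaluating from 0 to 3: ∫_{0}^{3} (2*s**2 - 3) cos(-pi*s) ds = (-12/pi**2) - (0) = -12/pi**2.
So ∫_{-3}^{3} h(s) cos(-pi*s) ds = -24/pi**2.
Hence Re(c_{-3}) = (1/6)·(-24/pi**2) = -4/pi**2.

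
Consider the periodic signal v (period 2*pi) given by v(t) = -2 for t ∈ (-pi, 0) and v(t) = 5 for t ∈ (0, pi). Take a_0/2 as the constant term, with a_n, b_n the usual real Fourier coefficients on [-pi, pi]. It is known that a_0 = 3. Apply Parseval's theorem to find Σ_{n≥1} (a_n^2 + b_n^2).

49/2

Parseval: a_0^2/2 + Σ_{n≥1} (a_n^2+b_n^2) = 1/pi ∫_{-pi}^{pi} v(t)^2 dt = 29.
Subtract a_0^2/2 = 9/2: Σ (a_n^2+b_n^2) = 49/2.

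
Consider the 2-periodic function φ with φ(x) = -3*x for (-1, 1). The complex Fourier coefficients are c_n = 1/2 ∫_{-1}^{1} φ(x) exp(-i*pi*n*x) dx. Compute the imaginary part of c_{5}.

3/(5*pi)

Since φ is real-valued, Im(c_{5}) = -1/2 ∫_{-1}^{1} φ(x) sin(5*pi*x) dx = -b_{5}/2.
φ is odd and sin(5*pi*x) is odd, so the integrand is even: ∫_{-1}^{1} φ(x) sin(5*pi*x) dx = 2∫_0^{1} φ(x) sin(5*pi*x) dx.
Integrating by parts (boundary term plus one more integral), an antiderivative of (-3*x) sin(5*pi*x) is 3*x*cos(5*pi*x)/(5*pi) - 3*sin(5*pi*x)/(25*pi**2); evaluating from 0 to 1: ∫_{0}^{1} (-3*x) sin(5*pi*x) dx = (-3/(5*pi)) - (0) = -3/(5*pi).
So ∫_{-1}^{1} φ(x) sin(5*pi*x) dx = -6/(5*pi).
Hence Im(c_{5}) = (-1/2)·(-6/(5*pi)) = 3/(5*pi).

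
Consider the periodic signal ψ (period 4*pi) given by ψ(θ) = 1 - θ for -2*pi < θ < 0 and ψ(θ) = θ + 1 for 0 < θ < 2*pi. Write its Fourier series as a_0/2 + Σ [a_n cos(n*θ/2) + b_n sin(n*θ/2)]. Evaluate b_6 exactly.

0

b_6 = (1/(2*pi)) ∫_{-2*pi}^{2*pi} ψ(θ) sin(3*θ) dθ.
ψ is even and sin(3*θ) is odd, so the integrand is odd over a symmetric interval and the integral vanishes.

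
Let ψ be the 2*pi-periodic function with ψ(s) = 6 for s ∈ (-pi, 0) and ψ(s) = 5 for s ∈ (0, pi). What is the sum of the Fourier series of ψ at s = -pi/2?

ψ is continuous at s = -pi/2 with value 6, so the series converges to 6 there.

6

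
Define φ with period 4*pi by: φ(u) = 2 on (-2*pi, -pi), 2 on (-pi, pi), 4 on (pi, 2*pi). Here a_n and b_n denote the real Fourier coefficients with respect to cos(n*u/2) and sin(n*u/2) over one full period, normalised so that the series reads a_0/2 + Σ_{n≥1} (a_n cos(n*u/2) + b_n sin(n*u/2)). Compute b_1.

2/pi

b_1 = (1/(2*pi)) ∫_{-2*pi}^{2*pi} φ(u) sin(u/2) du.
Split the integral at the breakpoints.
Directly, an antiderivative of (2) sin(u/2) is -4*cos(u/2); evaluating from -2*pi to -pi: ∫_{-2*pi}^{-pi} (2) sin(u/2) du = (0) - (4) = -4.
Directly, an antiderivative of (2) sin(u/2) is -4*cos(u/2); evaluating from -pi to pi: ∫_{-pi}^{pi} (2) sin(u/2) du = (0) - (0) = 0.
Directly, an antiderivative of (4) sin(u/2) is -8*cos(u/2); evaluating from pi to 2*pi: ∫_{pi}^{2*pi} (4) sin(u/2) du = (8) - (0) = 8.
Summing the pieces and multiplying by (1/(2*pi)) gives b_1 = 2/pi.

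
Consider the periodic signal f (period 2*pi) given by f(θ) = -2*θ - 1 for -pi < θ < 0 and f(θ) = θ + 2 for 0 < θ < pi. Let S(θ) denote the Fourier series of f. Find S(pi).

1/2 + 3*pi/2

θ = pi differs from θ = -pi by 1 full period(s), and the series is 2*pi-periodic.
At θ = -pi the one-sided limits are f(-pi^-) = 2 + pi and f(-pi^+) = -1 + 2*pi.
By Dirichlet's theorem the series converges to their average, [(2 + pi) + (-1 + 2*pi)]/2 = 1/2 + 3*pi/2.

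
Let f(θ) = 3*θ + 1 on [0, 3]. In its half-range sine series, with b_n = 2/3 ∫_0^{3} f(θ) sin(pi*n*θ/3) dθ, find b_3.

22/(3*pi)

b_3 = 2/3 ∫_0^{3} (3*θ + 1) sin(pi*θ) dθ.
Integrating by parts (boundary term plus one more integral), an antiderivative of (3*θ + 1) sin(pi*θ) is -3*θ*cos(pi*θ)/pi + 3*sin(pi*θ)/pi**2 - cos(pi*θ)/pi; evaluating from 0 to 3: ∫_{0}^{3} (3*θ + 1) sin(pi*θ) dθ = (10/pi) - (-1/pi) = 11/pi.
Hence b_3 = (2/3)·(11/pi) = 22/(3*pi).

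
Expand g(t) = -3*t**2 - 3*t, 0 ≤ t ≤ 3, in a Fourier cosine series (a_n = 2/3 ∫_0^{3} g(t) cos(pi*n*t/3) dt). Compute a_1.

144/pi**2

a_1 = 2/3 ∫_0^{3} (-3*t**2 - 3*t) cos(pi*t/3) dt.
Integrating by parts twice (tabular method), an antiderivative of (-3*t**2 - 3*t) cos(pi*t/3) is -9*t**2*sin(pi*t/3)/pi - 9*t*sin(pi*t/3)/pi - 54*t*cos(pi*t/3)/pi**2 + 162*sin(pi*t/3)/pi**3 - 27*cos(pi*t/3)/pi**2; evaluating from 0 to 3: ∫_{0}^{3} (-3*t**2 - 3*t) cos(pi*t/3) dt = (189/pi**2) - (-27/pi**2) = 216/pi**2.
Hence a_1 = (2/3)·(216/pi**2) = 144/pi**2.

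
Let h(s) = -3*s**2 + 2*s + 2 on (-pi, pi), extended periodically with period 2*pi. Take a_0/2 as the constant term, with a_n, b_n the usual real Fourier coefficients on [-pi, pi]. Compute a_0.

4 - 2*pi**2

a_0 = 1/pi ∫_{-pi}^{pi} h(s) ds = 1/pi · (2*pi*(2 - pi**2)) = 4 - 2*pi**2.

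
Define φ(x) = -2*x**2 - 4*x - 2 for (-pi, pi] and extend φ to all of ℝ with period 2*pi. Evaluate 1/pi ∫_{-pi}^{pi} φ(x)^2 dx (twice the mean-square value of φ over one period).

8 + 8*pi**4/5 + 16*pi**2

1/pi ∫_{-pi}^{pi} φ(x)^2 dx = 1/pi · (8*pi*(5 + pi**4 + 10*pi**2)/5) = 8 + 8*pi**4/5 + 16*pi**2.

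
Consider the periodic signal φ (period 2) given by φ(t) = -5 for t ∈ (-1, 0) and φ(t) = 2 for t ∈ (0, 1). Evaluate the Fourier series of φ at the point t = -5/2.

t = -5/2 differs from t = -1/2 by -1 full period(s), and the series is 2-periodic.
φ is continuous at t = -1/2 with value -5, so the series converges to -5 there.

-5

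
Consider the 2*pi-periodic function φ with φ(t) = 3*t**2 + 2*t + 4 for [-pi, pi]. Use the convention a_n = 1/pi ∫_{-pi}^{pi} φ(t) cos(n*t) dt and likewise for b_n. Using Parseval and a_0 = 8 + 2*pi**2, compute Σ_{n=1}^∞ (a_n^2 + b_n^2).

Parseval: a_0^2/2 + Σ_{n≥1} (a_n^2+b_n^2) = 1/pi ∫_{-pi}^{pi} φ(t)^2 dt = 32 + 56*pi**2/3 + 18*pi**4/5.
Subtract a_0^2/2 = 2*(4 + pi**2)**2: Σ (a_n^2+b_n^2) = 8*pi**2*(5 + 3*pi**2)/15.

8*pi**2*(5 + 3*pi**2)/15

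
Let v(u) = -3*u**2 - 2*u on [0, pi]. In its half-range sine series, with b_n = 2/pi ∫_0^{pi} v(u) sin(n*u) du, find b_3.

b_3 = 2/pi ∫_0^{pi} (-3*u**2 - 2*u) sin(3*u) du.
Integrating by parts twice (tabular method), an antiderivative of (-3*u**2 - 2*u) sin(3*u) is u**2*cos(3*u) - 2*u*sin(3*u)/3 + 2*u*cos(3*u)/3 - 2*sin(3*u)/9 - 2*cos(3*u)/9; evaluating from 0 to pi: ∫_{0}^{pi} (-3*u**2 - 2*u) sin(3*u) du = (-pi**2 - 2*pi/3 + 2/9) - (-2/9) = -pi**2 - 2*pi/3 + 4/9.
Hence b_3 = (2/pi)·(-pi**2 - 2*pi/3 + 4/9) = -2*pi - 4/3 + 8/(9*pi).

-2*pi - 4/3 + 8/(9*pi)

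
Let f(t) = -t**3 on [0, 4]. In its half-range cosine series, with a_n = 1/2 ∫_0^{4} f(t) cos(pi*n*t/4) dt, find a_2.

a_2 = 1/2 ∫_0^{4} (-t**3) cos(pi*t/2) dt.
Integrating by parts three times (tabular method), an antiderivative of (-t**3) cos(pi*t/2) is -2*t**3*sin(pi*t/2)/pi - 12*t**2*cos(pi*t/2)/pi**2 + 48*t*sin(pi*t/2)/pi**3 + 96*cos(pi*t/2)/pi**4; evaluating from 0 to 4: ∫_{0}^{4} (-t**3) cos(pi*t/2) dt = (96*(1 - 2*pi**2)/pi**4) - (96/pi**4) = -192/pi**2.
Hence a_2 = (1/2)·(-192/pi**2) = -96/pi**2.

-96/pi**2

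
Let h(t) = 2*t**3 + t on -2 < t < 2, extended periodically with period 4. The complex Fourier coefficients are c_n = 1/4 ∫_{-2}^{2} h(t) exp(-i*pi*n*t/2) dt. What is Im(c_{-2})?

-9/pi + 12/pi**3

Since h is real-valued, Im(c_{-2}) = -1/4 ∫_{-2}^{2} h(t) sin(-pi*t) dt = b_{2}/2.
h is odd and sin(-pi*t) is odd, so the integrand is even: ∫_{-2}^{2} h(t) sin(-pi*t) dt = 2∫_0^{2} h(t) sin(-pi*t) dt.
Integrating by parts three times (tabular method), an antiderivative of (2*t**3 + t) sin(-pi*t) is 2*t**3*cos(pi*t)/pi - 6*t**2*sin(pi*t)/pi**2 - 12*t*cos(pi*t)/pi**3 + t*cos(pi*t)/pi - sin(pi*t)/pi**2 + 12*sin(pi*t)/pi**4; evaluating from 0 to 2: ∫_{0}^{2} (2*t**3 + t) sin(-pi*t) dt = (-24/pi**3 + 18/pi) - (0) = -24/pi**3 + 18/pi.
So ∫_{-2}^{2} h(t) sin(-pi*t) dt = -48/pi**3 + 36/pi.
Hence Im(c_{-2}) = (-1/4)·(-48/pi**3 + 36/pi) = -9/pi + 12/pi**3.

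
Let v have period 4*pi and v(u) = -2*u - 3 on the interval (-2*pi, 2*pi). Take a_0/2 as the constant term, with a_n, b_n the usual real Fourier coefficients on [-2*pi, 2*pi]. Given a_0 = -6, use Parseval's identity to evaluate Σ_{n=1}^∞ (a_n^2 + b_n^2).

32*pi**2/3

Parseval: a_0^2/2 + Σ_{n≥1} (a_n^2+b_n^2) = (1/(2*pi)) ∫_{-2*pi}^{2*pi} v(u)^2 du = 18 + 32*pi**2/3.
Subtract a_0^2/2 = 18: Σ (a_n^2+b_n^2) = 32*pi**2/3.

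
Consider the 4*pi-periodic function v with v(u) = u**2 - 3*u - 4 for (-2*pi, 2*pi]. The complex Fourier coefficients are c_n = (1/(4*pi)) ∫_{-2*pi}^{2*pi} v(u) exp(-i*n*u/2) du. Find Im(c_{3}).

2

Since v is real-valued, Im(c_{3}) = -(1/(4*pi)) ∫_{-2*pi}^{2*pi} v(u) sin(3*u/2) du = -b_{3}/2.
Integrating by parts twice (tabular method), an antiderivative of (u**2 - 3*u - 4) sin(3*u/2) is -2*u**2*cos(3*u/2)/3 + 8*u*sin(3*u/2)/9 + 2*u*cos(3*u/2) - 4*sin(3*u/2)/3 + 88*cos(3*u/2)/27; evaluating from -2*pi to 2*pi: ∫_{-2*pi}^{2*pi} (u**2 - 3*u - 4) sin(3*u/2) du = (-4*pi - 88/27 + 8*pi**2/3) - (-88/27 + 4*pi + 8*pi**2/3) = -8*pi.
Hence Im(c_{3}) = (-1/(4*pi))·(-8*pi) = 2.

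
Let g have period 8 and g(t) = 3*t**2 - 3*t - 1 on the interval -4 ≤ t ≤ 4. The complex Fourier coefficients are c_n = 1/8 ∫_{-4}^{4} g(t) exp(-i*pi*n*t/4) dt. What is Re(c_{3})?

-32/(3*pi**2)

Since g is real-valued, Re(c_{3}) = 1/8 ∫_{-4}^{4} g(t) cos(3*pi*t/4) dt = a_{3}/2.
Integrating by parts twice (tabular method), an antiderivative of (3*t**2 - 3*t - 1) cos(3*pi*t/4) is 4*t**2*sin(3*pi*t/4)/pi - 4*t*sin(3*pi*t/4)/pi + 32*t*cos(3*pi*t/4)/(3*pi**2) - 128*sin(3*pi*t/4)/(9*pi**3) - 4*sin(3*pi*t/4)/(3*pi) - 16*cos(3*pi*t/4)/(3*pi**2); evaluating from -4 to 4: ∫_{-4}^{4} (3*t**2 - 3*t - 1) cos(3*pi*t/4) dt = (-112/(3*pi**2)) - (48/pi**2) = -256/(3*pi**2).
Hence Re(c_{3}) = (1/8)·(-256/(3*pi**2)) = -32/(3*pi**2).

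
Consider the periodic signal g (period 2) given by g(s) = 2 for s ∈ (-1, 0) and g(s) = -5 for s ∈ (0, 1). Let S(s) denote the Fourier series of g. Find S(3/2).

2

s = 3/2 differs from s = -1/2 by 1 full period(s), and the series is 2-periodic.
g is continuous at s = -1/2 with value 2, so the series converges to 2 there.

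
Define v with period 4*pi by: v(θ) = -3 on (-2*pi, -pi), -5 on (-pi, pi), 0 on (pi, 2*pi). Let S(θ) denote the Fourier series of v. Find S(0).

-5

v is continuous at θ = 0 with value -5, so the series converges to -5 there.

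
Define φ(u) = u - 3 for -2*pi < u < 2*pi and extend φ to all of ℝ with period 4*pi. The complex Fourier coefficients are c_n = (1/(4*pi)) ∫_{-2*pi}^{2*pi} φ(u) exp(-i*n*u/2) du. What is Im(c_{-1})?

Since φ is real-valued, Im(c_{-1}) = -(1/(4*pi)) ∫_{-2*pi}^{2*pi} φ(u) sin(-u/2) du = b_{1}/2.
Integrating by parts (boundary term plus one more integral), an antiderivative of (u - 3) sin(-u/2) is 2*u*cos(u/2) - 4*sin(u/2) - 6*cos(u/2); evaluating from -2*pi to 2*pi: ∫_{-2*pi}^{2*pi} (u - 3) sin(-u/2) du = (6 - 4*pi) - (6 + 4*pi) = -8*pi.
Hence Im(c_{-1}) = (-1/(4*pi))·(-8*pi) = 2.

2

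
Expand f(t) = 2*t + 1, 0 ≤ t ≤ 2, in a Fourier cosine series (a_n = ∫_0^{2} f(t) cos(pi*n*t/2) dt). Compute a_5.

-16/(25*pi**2)

a_5 = ∫_0^{2} (2*t + 1) cos(5*pi*t/2) dt.
Integrating by parts (boundary term plus one more integral), an antiderivative of (2*t + 1) cos(5*pi*t/2) is 4*t*sin(5*pi*t/2)/(5*pi) + 2*sin(5*pi*t/2)/(5*pi) + 8*cos(5*pi*t/2)/(25*pi**2); evaluating from 0 to 2: ∫_{0}^{2} (2*t + 1) cos(5*pi*t/2) dt = (-8/(25*pi**2)) - (8/(25*pi**2)) = -16/(25*pi**2).
Hence a_5 = -16/(25*pi**2).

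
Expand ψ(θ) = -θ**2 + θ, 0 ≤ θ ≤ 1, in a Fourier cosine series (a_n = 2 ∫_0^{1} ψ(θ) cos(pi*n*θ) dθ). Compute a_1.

0

a_1 = 2 ∫_0^{1} (-θ**2 + θ) cos(pi*θ) dθ.
Integrating by parts twice (tabular method), an antiderivative of (-θ**2 + θ) cos(pi*θ) is -θ**2*sin(pi*θ)/pi + θ*sin(pi*θ)/pi - 2*θ*cos(pi*θ)/pi**2 + 2*sin(pi*θ)/pi**3 + cos(pi*θ)/pi**2; evaluating from 0 to 1: ∫_{0}^{1} (-θ**2 + θ) cos(pi*θ) dθ = (pi**(-2)) - (pi**(-2)) = 0.
Hence a_1 = 2·(0) = 0.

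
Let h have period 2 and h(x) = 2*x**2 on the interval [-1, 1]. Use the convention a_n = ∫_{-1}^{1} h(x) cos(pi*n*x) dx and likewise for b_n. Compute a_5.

a_5 = ∫_{-1}^{1} h(x) cos(5*pi*x) dx.
h is even and cos(5*pi*x) is even, so the integrand is even and a_5 = 2 ∫_0^{1} h(x) cos(5*pi*x) dx.
Integrating by parts twice (tabular method), an antiderivative of (2*x**2) cos(5*pi*x) is 2*x**2*sin(5*pi*x)/(5*pi) + 4*x*cos(5*pi*x)/(25*pi**2) - 4*sin(5*pi*x)/(125*pi**3); evaluating from 0 to 1: ∫_{0}^{1} (2*x**2) cos(5*pi*x) dx = (-4/(25*pi**2)) - (0) = -4/(25*pi**2).
Hence a_5 = 2·(-4/(25*pi**2)) = -8/(25*pi**2).

-8/(25*pi**2)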